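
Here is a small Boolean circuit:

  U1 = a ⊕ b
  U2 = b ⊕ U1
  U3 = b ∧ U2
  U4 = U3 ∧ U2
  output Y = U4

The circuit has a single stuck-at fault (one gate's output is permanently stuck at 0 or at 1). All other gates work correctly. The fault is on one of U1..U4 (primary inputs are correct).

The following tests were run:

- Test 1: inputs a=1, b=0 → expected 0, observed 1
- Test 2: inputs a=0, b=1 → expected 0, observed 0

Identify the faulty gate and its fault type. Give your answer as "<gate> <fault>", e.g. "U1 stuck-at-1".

Fault-free values for test 1 (a=1, b=0): U1=1, U2=1, U3=0, U4=0, giving Y=0. Observed 1.
Test 1: faults giving observed 1 are {U3 stuck-at-1, U4 stuck-at-1}.
Test 2 (a=0, b=1): fault-free U1=1, U2=0, U3=0, U4=0 → 0; observed 0. Eliminates U4 stuck-at-1.
Only U3 stuck-at-1 is consistent with every test.

U3 stuck-at-1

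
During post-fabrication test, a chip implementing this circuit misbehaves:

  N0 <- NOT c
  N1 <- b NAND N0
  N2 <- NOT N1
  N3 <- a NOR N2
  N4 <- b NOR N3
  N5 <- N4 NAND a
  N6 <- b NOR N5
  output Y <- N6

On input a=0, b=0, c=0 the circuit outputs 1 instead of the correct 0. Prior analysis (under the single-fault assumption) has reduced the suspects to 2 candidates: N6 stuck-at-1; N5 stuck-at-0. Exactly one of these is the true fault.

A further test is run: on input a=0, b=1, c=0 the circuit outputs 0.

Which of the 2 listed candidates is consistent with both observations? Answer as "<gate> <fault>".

Evaluate each candidate on input a=0, b=1, c=0:
  N6 stuck-at-1: N0=1, N1=0, N2=1, N3=0, N4=0, N5=1, N6=1 [stuck-at-1] → 1 — eliminated
  N5 stuck-at-0: N0=1, N1=0, N2=1, N3=0, N4=0, N5=0 [stuck-at-0], N6=0 → 0 — matches
Only N5 stuck-at-0 reproduces the observed 0.

N5 stuck-at-0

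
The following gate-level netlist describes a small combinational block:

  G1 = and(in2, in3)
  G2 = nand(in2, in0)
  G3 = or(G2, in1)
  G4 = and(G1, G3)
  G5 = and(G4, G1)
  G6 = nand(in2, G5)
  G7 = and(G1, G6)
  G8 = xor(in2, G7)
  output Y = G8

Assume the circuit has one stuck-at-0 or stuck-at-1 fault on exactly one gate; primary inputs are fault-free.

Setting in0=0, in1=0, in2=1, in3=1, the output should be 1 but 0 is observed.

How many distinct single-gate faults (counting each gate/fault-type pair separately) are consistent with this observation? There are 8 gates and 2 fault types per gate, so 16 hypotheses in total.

Fault-free: G1=1, G2=1, G3=1, G4=1, G5=1, G6=0, G7=0, G8=1 → 1. Observed 0.
  G1: none of the 2 fault types match ✗
  G2: stuck-at-0 ✓; others ✗
  G3: stuck-at-0 ✓; others ✗
  G4: stuck-at-0 ✓; others ✗
  G5: stuck-at-0 ✓; others ✗
  G6: stuck-at-1 ✓; others ✗
  G7: stuck-at-1 ✓; others ✗
  G8: stuck-at-0 ✓; others ✗
Consistent faults: {G2 stuck-at-0, G3 stuck-at-0, G4 stuck-at-0, G5 stuck-at-0, G6 stuck-at-1, G7 stuck-at-1, G8 stuck-at-0} — 7 in all.

7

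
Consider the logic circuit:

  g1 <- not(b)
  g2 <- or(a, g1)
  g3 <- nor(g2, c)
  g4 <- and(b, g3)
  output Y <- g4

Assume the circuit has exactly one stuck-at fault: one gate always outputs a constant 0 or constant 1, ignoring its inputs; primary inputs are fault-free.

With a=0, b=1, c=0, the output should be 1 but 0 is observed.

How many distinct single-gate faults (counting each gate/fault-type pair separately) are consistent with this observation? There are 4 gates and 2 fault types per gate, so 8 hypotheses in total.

4

Fault-free: g1=0, g2=0, g3=1, g4=1 → 1. Observed 0.
  g1 stuck-at-0: output 1 ✗
  g1 stuck-at-1: output 0 ✓
  g2 stuck-at-0: output 1 ✗
  g2 stuck-at-1: output 0 ✓
  g3 stuck-at-0: output 0 ✓
  g3 stuck-at-1: output 1 ✗
  g4 stuck-at-0: output 0 ✓
  g4 stuck-at-1: output 1 ✗
Consistent faults: {g1 stuck-at-1, g2 stuck-at-1, g3 stuck-at-0, g4 stuck-at-0} — 4 in all.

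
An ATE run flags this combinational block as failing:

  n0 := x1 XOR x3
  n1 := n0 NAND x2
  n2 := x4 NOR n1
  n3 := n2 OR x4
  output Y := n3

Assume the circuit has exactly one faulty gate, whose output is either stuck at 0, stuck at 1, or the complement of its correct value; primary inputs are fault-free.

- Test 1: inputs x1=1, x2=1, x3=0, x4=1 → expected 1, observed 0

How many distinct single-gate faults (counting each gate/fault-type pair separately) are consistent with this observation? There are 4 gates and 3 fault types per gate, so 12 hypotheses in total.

Fault-free: n0=1, n1=0, n2=0, n3=1 → 1. Observed 0.
  n0 stuck-at-0: output 1 ✗
  n0 stuck-at-1: output 1 ✗
  n0 inverted output: output 1 ✗
  n1 stuck-at-0: output 1 ✗
  n1 stuck-at-1: output 1 ✗
  n1 inverted output: output 1 ✗
  n2 stuck-at-0: output 1 ✗
  n2 stuck-at-1: output 1 ✗
  n2 inverted output: output 1 ✗
  n3 stuck-at-0: output 0 ✓
  n3 stuck-at-1: output 1 ✗
  n3 inverted output: output 0 ✓
Consistent faults: {n3 stuck-at-0, n3 inverted output} — 2 in all.

2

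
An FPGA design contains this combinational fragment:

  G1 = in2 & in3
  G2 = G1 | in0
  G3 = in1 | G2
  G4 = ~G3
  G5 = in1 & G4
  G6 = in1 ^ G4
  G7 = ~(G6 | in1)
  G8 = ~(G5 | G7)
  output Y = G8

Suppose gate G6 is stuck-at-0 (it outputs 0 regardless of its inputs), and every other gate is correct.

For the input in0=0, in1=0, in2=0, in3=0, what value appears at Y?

Propagate with G6 forced: G1=0, G2=0, G3=0, G4=1, G5=0, G6=0 [stuck-at-0], G7=1, G8=0.
So Y = 0. (Without the fault it would be 1.)

0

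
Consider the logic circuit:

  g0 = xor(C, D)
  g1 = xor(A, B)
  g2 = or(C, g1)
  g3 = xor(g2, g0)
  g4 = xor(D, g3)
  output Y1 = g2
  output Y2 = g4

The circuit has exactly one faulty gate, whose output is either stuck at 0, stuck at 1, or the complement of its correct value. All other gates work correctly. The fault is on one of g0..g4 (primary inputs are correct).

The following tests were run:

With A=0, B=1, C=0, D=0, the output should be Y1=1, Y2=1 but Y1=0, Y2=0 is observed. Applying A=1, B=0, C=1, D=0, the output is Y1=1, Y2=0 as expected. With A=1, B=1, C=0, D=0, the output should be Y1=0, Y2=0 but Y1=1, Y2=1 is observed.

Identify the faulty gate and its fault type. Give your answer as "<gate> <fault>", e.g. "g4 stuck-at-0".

Fault-free values for test 1 (A=0, B=1, C=0, D=0): g0=0, g1=1, g2=1, g3=1, g4=1, giving Y1=1, Y2=1. Observed Y1=0, Y2=0.
Test 1: faults giving observed Y1=0, Y2=0 are {g1 stuck-at-0, g1 inverted output, g2 stuck-at-0, g2 inverted output}.
Test 2 (A=1, B=0, C=1, D=0): fault-free g0=1, g1=1, g2=1, g3=0, g4=0 → Y1=1, Y2=0; observed Y1=1, Y2=0. Eliminates g2 stuck-at-0, g2 inverted output.
Test 3 (A=1, B=1, C=0, D=0): fault-free g0=0, g1=0, g2=0, g3=0, g4=0 → Y1=0, Y2=0; observed Y1=1, Y2=1. Eliminates g1 stuck-at-0.
Only g1 inverted output is consistent with every test.

g1 inverted output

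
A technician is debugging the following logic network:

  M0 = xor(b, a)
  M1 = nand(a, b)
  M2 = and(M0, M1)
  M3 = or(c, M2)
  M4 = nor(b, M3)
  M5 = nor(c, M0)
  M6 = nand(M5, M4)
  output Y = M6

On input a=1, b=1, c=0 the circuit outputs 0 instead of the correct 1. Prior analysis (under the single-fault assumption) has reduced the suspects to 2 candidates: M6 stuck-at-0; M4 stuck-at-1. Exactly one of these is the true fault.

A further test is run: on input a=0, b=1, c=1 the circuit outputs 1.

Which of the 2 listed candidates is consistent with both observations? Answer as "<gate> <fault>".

Evaluate each candidate on input a=0, b=1, c=1:
  M6 stuck-at-0: M0=1, M1=1, M2=1, M3=1, M4=0, M5=0, M6=0 [stuck-at-0] → 0 — eliminated
  M4 stuck-at-1: M0=1, M1=1, M2=1, M3=1, M4=1 [stuck-at-1], M5=0, M6=1 → 1 — matches
Only M4 stuck-at-1 reproduces the observed 1.

M4 stuck-at-1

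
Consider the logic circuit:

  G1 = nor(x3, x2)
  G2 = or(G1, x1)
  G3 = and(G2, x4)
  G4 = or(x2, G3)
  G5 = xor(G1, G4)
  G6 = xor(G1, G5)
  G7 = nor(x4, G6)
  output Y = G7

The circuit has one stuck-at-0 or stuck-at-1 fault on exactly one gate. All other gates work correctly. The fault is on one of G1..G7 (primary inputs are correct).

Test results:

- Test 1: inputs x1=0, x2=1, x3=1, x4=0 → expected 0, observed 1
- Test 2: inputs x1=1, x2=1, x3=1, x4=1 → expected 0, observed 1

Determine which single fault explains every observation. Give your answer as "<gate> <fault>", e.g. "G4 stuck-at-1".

G7 stuck-at-1

Fault-free values for test 1 (x1=0, x2=1, x3=1, x4=0): G1=0, G2=0, G3=0, G4=1, G5=1, G6=1, G7=0, giving Y=0. Observed 1.
Test 1: faults giving observed 1 are {G4 stuck-at-0, G5 stuck-at-0, G6 stuck-at-0, G7 stuck-at-1}.
Test 2 (x1=1, x2=1, x3=1, x4=1): fault-free G1=0, G2=1, G3=1, G4=1, G5=1, G6=1, G7=0 → 0; observed 1. Eliminates G4 stuck-at-0, G5 stuck-at-0, G6 stuck-at-0.
Only G7 stuck-at-1 is consistent with every test.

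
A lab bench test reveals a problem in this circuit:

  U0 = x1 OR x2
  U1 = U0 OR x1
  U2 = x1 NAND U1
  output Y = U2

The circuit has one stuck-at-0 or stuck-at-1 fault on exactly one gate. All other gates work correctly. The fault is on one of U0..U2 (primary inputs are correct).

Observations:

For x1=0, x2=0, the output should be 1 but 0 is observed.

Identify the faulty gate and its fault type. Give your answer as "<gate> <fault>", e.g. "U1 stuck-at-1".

U2 stuck-at-0

Fault-free values for test 1 (x1=0, x2=0): U0=0, U1=0, U2=1, giving Y=1. Observed 0.
Test 1: faults giving observed 0 are {U2 stuck-at-0}.
Only U2 stuck-at-0 is consistent with every test.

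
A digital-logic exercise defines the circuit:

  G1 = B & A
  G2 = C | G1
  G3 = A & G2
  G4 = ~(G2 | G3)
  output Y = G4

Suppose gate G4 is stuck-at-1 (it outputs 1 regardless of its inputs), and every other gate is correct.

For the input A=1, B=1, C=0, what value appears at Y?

1

Propagate with G4 forced: G1=1, G2=1, G3=1, G4=1 [stuck-at-1].
So Y = 1. (Without the fault it would be 0.)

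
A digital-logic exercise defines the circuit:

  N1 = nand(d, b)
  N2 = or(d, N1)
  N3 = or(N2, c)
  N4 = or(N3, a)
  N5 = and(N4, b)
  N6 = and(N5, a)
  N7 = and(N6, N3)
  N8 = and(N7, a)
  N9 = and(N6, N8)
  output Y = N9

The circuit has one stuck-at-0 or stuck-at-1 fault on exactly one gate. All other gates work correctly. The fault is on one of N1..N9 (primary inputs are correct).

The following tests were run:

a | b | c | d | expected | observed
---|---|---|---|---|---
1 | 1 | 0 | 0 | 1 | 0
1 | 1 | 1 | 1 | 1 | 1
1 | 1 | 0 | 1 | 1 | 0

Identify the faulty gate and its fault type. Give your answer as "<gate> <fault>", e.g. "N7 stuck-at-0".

Fault-free values for test 1 (a=1, b=1, c=0, d=0): N1=1, N2=1, N3=1, N4=1, N5=1, N6=1, N7=1, N8=1, N9=1, giving Y=1. Observed 0.
Test 1: faults giving observed 0 are {N1 stuck-at-0, N2 stuck-at-0, N3 stuck-at-0, N4 stuck-at-0, N5 stuck-at-0, N6 stuck-at-0, N7 stuck-at-0, N8 stuck-at-0, N9 stuck-at-0}.
Test 2 (a=1, b=1, c=1, d=1): fault-free N1=0, N2=1, N3=1, N4=1, N5=1, N6=1, N7=1, N8=1, N9=1 → 1; observed 1. Eliminates N3 stuck-at-0, N4 stuck-at-0, N5 stuck-at-0, N6 stuck-at-0, N7 stuck-at-0, N8 stuck-at-0, N9 stuck-at-0.
Test 3 (a=1, b=1, c=0, d=1): fault-free N1=0, N2=1, N3=1, N4=1, N5=1, N6=1, N7=1, N8=1, N9=1 → 1; observed 0. Eliminates N1 stuck-at-0.
Only N2 stuck-at-0 is consistent with every test.

N2 stuck-at-0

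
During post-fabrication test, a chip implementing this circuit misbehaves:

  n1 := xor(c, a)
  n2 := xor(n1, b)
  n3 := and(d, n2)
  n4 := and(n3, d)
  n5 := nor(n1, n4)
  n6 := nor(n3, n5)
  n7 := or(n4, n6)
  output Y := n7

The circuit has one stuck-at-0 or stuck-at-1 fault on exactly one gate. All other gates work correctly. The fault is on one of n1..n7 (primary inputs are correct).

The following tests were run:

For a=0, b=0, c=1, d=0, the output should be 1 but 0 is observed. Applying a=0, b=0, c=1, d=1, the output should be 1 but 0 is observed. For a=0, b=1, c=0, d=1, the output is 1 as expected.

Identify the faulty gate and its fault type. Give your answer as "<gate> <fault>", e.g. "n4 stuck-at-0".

Fault-free values for test 1 (a=0, b=0, c=1, d=0): n1=1, n2=1, n3=0, n4=0, n5=0, n6=1, n7=1, giving Y=1. Observed 0.
Test 1: faults giving observed 0 are {n1 stuck-at-0, n3 stuck-at-1, n5 stuck-at-1, n6 stuck-at-0, n7 stuck-at-0}.
Test 2 (a=0, b=0, c=1, d=1): fault-free n1=1, n2=1, n3=1, n4=1, n5=0, n6=0, n7=1 → 1; observed 0. Eliminates n3 stuck-at-1, n5 stuck-at-1, n6 stuck-at-0.
Test 3 (a=0, b=1, c=0, d=1): fault-free n1=0, n2=1, n3=1, n4=1, n5=0, n6=0, n7=1 → 1; observed 1. Eliminates n7 stuck-at-0.
Only n1 stuck-at-0 is consistent with every test.

n1 stuck-at-0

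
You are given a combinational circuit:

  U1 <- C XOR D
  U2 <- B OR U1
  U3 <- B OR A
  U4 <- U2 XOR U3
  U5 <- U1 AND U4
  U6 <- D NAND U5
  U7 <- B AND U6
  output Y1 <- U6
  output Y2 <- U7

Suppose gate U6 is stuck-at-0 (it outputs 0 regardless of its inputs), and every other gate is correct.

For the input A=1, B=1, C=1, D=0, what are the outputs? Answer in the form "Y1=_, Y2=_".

Y1=0, Y2=0

Propagate with U6 forced: U1=1, U2=1, U3=1, U4=0, U5=0, U6=0 [stuck-at-0], U7=0.
So the outputs are Y1=0, Y2=0. (Without the fault they would be Y1=1, Y2=1.)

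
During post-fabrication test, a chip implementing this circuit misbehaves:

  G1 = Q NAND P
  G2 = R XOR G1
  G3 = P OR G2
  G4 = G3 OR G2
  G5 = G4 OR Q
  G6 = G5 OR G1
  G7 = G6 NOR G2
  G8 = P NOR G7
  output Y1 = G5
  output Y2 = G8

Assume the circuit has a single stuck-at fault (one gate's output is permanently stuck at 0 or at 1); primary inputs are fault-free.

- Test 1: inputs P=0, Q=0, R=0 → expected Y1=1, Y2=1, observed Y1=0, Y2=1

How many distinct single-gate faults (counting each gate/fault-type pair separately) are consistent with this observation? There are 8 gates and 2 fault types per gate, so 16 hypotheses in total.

Fault-free: G1=1, G2=1, G3=1, G4=1, G5=1, G6=1, G7=0, G8=1 → Y1=1, Y2=1. Observed Y1=0, Y2=1.
  G1: none of the 2 fault types match ✗
  G2: stuck-at-0 ✓; others ✗
  G3: none of the 2 fault types match ✗
  G4: stuck-at-0 ✓; others ✗
  G5: stuck-at-0 ✓; others ✗
  G6: none of the 2 fault types match ✗
  G7: none of the 2 fault types match ✗
  G8: none of the 2 fault types match ✗
Consistent faults: {G2 stuck-at-0, G4 stuck-at-0, G5 stuck-at-0} — 3 in all.

3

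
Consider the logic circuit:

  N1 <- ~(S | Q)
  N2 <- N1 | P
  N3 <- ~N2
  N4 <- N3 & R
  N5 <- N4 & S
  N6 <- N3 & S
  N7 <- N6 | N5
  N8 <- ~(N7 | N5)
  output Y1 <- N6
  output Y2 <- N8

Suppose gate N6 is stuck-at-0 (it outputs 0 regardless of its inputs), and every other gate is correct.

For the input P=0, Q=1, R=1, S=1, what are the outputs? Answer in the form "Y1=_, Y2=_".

Propagate with N6 forced: N1=0, N2=0, N3=1, N4=1, N5=1, N6=0 [stuck-at-0], N7=1, N8=0.
So the outputs are Y1=0, Y2=0. (Without the fault they would be Y1=1, Y2=0.)

Y1=0, Y2=0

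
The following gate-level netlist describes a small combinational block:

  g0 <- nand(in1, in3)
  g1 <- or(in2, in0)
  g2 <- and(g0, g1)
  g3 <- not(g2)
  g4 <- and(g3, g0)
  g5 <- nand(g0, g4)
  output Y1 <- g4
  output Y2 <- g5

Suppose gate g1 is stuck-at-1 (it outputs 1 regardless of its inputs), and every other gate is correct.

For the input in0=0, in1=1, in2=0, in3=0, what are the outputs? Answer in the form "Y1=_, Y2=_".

Y1=0, Y2=1

Propagate with g1 forced: g0=1, g1=1 [stuck-at-1], g2=1, g3=0, g4=0, g5=1.
So the outputs are Y1=0, Y2=1. (Without the fault they would be Y1=1, Y2=0.)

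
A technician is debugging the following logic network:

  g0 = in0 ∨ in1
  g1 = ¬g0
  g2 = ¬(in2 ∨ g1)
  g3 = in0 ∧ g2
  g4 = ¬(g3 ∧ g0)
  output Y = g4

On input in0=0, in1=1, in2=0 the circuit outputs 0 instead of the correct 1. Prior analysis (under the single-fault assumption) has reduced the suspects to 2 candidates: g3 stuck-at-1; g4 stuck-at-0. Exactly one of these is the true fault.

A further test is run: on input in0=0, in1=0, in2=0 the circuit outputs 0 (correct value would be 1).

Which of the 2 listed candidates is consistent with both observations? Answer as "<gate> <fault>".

g4 stuck-at-0

Evaluate each candidate on input in0=0, in1=0, in2=0:
  g3 stuck-at-1: g0=0, g1=1, g2=0, g3=1 [stuck-at-1], g4=1 → 1 — eliminated
  g4 stuck-at-0: g0=0, g1=1, g2=0, g3=0, g4=0 [stuck-at-0] → 0 — matches
Only g4 stuck-at-0 reproduces the observed 0.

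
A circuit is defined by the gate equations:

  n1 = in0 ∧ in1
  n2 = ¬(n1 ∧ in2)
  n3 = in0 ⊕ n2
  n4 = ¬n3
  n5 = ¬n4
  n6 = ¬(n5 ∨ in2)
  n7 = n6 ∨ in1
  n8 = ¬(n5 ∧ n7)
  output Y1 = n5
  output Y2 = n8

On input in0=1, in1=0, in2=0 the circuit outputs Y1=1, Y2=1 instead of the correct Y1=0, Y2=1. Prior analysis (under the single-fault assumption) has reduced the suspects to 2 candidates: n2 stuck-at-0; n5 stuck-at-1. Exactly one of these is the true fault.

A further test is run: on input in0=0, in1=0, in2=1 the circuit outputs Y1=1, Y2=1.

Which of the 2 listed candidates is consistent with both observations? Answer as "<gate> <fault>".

Evaluate each candidate on input in0=0, in1=0, in2=1:
  n2 stuck-at-0: n1=0, n2=0 [stuck-at-0], n3=0, n4=1, n5=0, n6=0, n7=0, n8=1 → Y1=0, Y2=1 — eliminated
  n5 stuck-at-1: n1=0, n2=1, n3=1, n4=0, n5=1 [stuck-at-1], n6=0, n7=0, n8=1 → Y1=1, Y2=1 — matches
Only n5 stuck-at-1 reproduces the observed Y1=1, Y2=1.

n5 stuck-at-1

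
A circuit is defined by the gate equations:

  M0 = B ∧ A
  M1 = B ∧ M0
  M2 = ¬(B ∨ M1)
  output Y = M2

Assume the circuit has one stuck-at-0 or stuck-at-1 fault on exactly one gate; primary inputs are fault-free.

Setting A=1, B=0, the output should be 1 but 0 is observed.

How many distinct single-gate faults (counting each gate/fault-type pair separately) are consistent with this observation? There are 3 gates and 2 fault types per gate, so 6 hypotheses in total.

2

Fault-free: M0=0, M1=0, M2=1 → 1. Observed 0.
  M0 stuck-at-0: output 1 ✗
  M0 stuck-at-1: output 1 ✗
  M1 stuck-at-0: output 1 ✗
  M1 stuck-at-1: output 0 ✓
  M2 stuck-at-0: output 0 ✓
  M2 stuck-at-1: output 1 ✗
Consistent faults: {M1 stuck-at-1, M2 stuck-at-0} — 2 in all.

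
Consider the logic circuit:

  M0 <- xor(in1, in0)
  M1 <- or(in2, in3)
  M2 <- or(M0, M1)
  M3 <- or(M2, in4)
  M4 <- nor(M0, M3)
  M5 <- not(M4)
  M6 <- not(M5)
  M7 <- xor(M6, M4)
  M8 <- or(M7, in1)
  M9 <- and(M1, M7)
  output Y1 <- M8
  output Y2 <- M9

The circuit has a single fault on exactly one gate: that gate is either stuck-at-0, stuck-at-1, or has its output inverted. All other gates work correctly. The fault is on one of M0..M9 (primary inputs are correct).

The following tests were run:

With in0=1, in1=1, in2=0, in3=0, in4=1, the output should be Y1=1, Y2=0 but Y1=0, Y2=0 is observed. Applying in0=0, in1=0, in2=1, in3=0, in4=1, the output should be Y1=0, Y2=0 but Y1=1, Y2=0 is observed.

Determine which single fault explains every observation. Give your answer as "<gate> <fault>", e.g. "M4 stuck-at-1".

Fault-free values for test 1 (in0=1, in1=1, in2=0, in3=0, in4=1): M0=0, M1=0, M2=0, M3=1, M4=0, M5=1, M6=0, M7=0, M8=1, M9=0, giving Y1=1, Y2=0. Observed Y1=0, Y2=0.
Test 1: faults giving observed Y1=0, Y2=0 are {M8 stuck-at-0, M8 inverted output}.
Test 2 (in0=0, in1=0, in2=1, in3=0, in4=1): fault-free M0=0, M1=1, M2=1, M3=1, M4=0, M5=1, M6=0, M7=0, M8=0, M9=0 → Y1=0, Y2=0; observed Y1=1, Y2=0. Eliminates M8 stuck-at-0.
Only M8 inverted output is consistent with every test.

M8 inverted output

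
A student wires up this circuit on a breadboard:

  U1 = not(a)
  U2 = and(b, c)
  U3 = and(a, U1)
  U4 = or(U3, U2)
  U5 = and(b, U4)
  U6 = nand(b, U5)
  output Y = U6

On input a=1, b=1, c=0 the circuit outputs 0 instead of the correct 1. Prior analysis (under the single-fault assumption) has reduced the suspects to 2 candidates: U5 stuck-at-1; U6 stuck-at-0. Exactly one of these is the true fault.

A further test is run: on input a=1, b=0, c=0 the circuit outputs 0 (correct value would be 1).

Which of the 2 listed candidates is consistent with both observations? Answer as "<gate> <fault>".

Evaluate each candidate on input a=1, b=0, c=0:
  U5 stuck-at-1: U1=0, U2=0, U3=0, U4=0, U5=1 [stuck-at-1], U6=1 → 1 — eliminated
  U6 stuck-at-0: U1=0, U2=0, U3=0, U4=0, U5=0, U6=0 [stuck-at-0] → 0 — matches
Only U6 stuck-at-0 reproduces the observed 0.

U6 stuck-at-0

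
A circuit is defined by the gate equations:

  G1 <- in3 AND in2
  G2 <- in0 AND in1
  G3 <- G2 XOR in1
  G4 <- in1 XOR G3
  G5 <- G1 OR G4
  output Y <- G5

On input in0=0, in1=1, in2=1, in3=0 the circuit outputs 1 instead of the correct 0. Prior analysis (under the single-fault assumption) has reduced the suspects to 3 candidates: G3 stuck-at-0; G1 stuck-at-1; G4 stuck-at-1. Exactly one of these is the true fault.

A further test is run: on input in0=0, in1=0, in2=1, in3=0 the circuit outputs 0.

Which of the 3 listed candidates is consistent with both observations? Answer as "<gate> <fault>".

G3 stuck-at-0

Evaluate each candidate on input in0=0, in1=0, in2=1, in3=0:
  G3 stuck-at-0: G1=0, G2=0, G3=0 [stuck-at-0], G4=0, G5=0 → 0 — matches
  G1 stuck-at-1: G1=1 [stuck-at-1], G2=0, G3=0, G4=0, G5=1 → 1 — eliminated
  G4 stuck-at-1: G1=0, G2=0, G3=0, G4=1 [stuck-at-1], G5=1 → 1 — eliminated
Only G3 stuck-at-0 reproduces the observed 0.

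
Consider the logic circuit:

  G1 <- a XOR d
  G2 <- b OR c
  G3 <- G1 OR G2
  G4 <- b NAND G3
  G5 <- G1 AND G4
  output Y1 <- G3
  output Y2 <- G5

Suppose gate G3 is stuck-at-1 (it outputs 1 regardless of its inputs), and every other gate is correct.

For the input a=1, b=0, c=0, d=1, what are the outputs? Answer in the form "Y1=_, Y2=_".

Propagate with G3 forced: G1=0, G2=0, G3=1 [stuck-at-1], G4=1, G5=0.
So the outputs are Y1=1, Y2=0. (Without the fault they would be Y1=0, Y2=0.)

Y1=1, Y2=0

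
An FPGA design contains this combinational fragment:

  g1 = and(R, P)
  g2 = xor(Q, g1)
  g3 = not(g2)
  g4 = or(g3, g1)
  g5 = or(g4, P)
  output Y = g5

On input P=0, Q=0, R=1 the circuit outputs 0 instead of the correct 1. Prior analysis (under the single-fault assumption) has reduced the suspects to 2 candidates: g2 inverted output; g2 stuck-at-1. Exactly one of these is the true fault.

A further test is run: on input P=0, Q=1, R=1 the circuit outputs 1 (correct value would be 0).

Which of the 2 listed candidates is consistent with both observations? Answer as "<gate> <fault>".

Evaluate each candidate on input P=0, Q=1, R=1:
  g2 inverted output: g1=0, g2=0 [inverted output], g3=1, g4=1, g5=1 → 1 — matches
  g2 stuck-at-1: g1=0, g2=1 [stuck-at-1], g3=0, g4=0, g5=0 → 0 — eliminated
Only g2 inverted output reproduces the observed 1.

g2 inverted output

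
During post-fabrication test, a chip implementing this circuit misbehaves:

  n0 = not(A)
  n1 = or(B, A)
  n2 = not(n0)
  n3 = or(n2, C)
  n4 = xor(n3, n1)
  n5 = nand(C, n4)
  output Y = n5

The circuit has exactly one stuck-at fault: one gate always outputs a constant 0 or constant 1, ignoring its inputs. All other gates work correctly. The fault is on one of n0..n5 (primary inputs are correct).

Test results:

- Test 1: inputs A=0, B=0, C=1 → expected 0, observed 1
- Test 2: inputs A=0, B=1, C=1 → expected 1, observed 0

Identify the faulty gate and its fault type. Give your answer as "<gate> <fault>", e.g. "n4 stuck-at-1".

n3 stuck-at-0

Fault-free values for test 1 (A=0, B=0, C=1): n0=1, n1=0, n2=0, n3=1, n4=1, n5=0, giving Y=0. Observed 1.
Test 1: faults giving observed 1 are {n1 stuck-at-1, n3 stuck-at-0, n4 stuck-at-0, n5 stuck-at-1}.
Test 2 (A=0, B=1, C=1): fault-free n0=1, n1=1, n2=0, n3=1, n4=0, n5=1 → 1; observed 0. Eliminates n1 stuck-at-1, n4 stuck-at-0, n5 stuck-at-1.
Only n3 stuck-at-0 is consistent with every test.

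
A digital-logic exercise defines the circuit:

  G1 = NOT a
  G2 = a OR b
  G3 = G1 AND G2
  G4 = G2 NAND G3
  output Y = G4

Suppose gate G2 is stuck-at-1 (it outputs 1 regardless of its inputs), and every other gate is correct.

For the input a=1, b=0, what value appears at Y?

1

Propagate with G2 forced: G1=0, G2=1 [stuck-at-1], G3=0, G4=1.
So Y = 1. (Same as the fault-free value — the fault is masked on this input.)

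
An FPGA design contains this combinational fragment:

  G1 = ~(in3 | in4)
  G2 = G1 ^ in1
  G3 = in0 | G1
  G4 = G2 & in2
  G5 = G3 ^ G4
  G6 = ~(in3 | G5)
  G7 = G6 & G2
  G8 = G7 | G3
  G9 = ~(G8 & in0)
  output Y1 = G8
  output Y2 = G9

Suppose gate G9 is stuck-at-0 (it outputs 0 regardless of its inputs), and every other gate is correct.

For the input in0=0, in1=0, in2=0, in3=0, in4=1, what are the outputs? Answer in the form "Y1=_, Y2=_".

Y1=0, Y2=0

Propagate with G9 forced: G1=0, G2=0, G3=0, G4=0, G5=0, G6=1, G7=0, G8=0, G9=0 [stuck-at-0].
So the outputs are Y1=0, Y2=0. (Without the fault they would be Y1=0, Y2=1.)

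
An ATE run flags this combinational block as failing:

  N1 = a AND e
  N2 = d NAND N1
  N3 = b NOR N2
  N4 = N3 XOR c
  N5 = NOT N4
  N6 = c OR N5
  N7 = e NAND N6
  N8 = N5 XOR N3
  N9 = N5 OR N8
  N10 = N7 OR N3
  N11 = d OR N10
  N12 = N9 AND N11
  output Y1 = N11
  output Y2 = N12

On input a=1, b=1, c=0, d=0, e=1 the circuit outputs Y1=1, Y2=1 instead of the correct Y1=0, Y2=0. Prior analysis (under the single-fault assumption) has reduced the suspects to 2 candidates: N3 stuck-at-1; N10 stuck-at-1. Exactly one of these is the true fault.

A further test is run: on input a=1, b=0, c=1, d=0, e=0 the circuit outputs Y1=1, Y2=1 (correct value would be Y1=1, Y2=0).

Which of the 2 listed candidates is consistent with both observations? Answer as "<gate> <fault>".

N3 stuck-at-1

Evaluate each candidate on input a=1, b=0, c=1, d=0, e=0:
  N3 stuck-at-1: N1=0, N2=1, N3=1 [stuck-at-1], N4=0, N5=1, N6=1, N7=1, N8=0, N9=1, N10=1, N11=1, N12=1 → Y1=1, Y2=1 — matches
  N10 stuck-at-1: N1=0, N2=1, N3=0, N4=1, N5=0, N6=1, N7=1, N8=0, N9=0, N10=1 [stuck-at-1], N11=1, N12=0 → Y1=1, Y2=0 — eliminated
Only N3 stuck-at-1 reproduces the observed Y1=1, Y2=1.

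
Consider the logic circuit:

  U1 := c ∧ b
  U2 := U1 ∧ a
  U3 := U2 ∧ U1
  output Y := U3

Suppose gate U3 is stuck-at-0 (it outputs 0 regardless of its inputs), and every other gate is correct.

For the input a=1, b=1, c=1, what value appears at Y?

Propagate with U3 forced: U1=1, U2=1, U3=0 [stuck-at-0].
So Y = 0. (Without the fault it would be 1.)

0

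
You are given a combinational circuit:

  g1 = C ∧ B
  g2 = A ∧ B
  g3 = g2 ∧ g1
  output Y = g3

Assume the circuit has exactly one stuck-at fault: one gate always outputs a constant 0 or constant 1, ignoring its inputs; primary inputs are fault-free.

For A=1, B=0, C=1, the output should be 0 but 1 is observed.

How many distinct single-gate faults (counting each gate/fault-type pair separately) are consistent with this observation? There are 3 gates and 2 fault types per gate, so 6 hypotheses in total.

Fault-free: g1=0, g2=0, g3=0 → 0. Observed 1.
  g1 stuck-at-0: output 0 ✗
  g1 stuck-at-1: output 0 ✗
  g2 stuck-at-0: output 0 ✗
  g2 stuck-at-1: output 0 ✗
  g3 stuck-at-0: output 0 ✗
  g3 stuck-at-1: output 1 ✓
Consistent faults: {g3 stuck-at-1} — 1 in all.

1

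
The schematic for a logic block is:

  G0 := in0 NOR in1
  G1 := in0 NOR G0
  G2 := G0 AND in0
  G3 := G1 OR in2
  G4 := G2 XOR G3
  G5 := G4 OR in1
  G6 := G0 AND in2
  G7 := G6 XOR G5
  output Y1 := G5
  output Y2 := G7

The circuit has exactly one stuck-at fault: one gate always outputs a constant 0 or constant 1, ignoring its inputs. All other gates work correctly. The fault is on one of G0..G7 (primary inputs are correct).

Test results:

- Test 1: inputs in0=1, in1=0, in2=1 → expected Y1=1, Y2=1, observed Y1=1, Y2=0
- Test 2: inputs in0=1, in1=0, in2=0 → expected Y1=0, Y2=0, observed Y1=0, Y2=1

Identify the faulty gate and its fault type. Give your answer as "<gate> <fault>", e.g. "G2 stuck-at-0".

Fault-free values for test 1 (in0=1, in1=0, in2=1): G0=0, G1=0, G2=0, G3=1, G4=1, G5=1, G6=0, G7=1, giving Y1=1, Y2=1. Observed Y1=1, Y2=0.
Test 1: faults giving observed Y1=1, Y2=0 are {G6 stuck-at-1, G7 stuck-at-0}.
Test 2 (in0=1, in1=0, in2=0): fault-free G0=0, G1=0, G2=0, G3=0, G4=0, G5=0, G6=0, G7=0 → Y1=0, Y2=0; observed Y1=0, Y2=1. Eliminates G7 stuck-at-0.
Only G6 stuck-at-1 is consistent with every test.

G6 stuck-at-1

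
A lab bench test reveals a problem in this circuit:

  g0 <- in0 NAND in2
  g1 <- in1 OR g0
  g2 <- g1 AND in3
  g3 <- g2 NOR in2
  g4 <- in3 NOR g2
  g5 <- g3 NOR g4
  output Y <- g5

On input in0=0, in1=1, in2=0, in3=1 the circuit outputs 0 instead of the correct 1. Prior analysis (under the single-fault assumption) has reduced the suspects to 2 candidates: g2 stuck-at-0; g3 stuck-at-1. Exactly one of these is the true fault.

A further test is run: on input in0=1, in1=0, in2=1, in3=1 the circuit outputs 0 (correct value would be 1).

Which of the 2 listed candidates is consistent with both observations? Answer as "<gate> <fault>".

g3 stuck-at-1

Evaluate each candidate on input in0=1, in1=0, in2=1, in3=1:
  g2 stuck-at-0: g0=0, g1=0, g2=0 [stuck-at-0], g3=0, g4=0, g5=1 → 1 — eliminated
  g3 stuck-at-1: g0=0, g1=0, g2=0, g3=1 [stuck-at-1], g4=0, g5=0 → 0 — matches
Only g3 stuck-at-1 reproduces the observed 0.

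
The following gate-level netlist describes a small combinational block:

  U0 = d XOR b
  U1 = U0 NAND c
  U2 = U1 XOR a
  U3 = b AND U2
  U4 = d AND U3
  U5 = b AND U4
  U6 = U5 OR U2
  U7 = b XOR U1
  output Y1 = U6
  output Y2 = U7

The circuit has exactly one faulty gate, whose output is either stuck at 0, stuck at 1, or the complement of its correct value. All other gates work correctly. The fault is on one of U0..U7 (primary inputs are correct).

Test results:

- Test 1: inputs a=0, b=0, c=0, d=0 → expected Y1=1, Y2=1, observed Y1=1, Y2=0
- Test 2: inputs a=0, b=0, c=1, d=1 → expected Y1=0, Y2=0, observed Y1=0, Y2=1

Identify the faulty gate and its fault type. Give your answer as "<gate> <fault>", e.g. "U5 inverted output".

Fault-free values for test 1 (a=0, b=0, c=0, d=0): U0=0, U1=1, U2=1, U3=0, U4=0, U5=0, U6=1, U7=1, giving Y1=1, Y2=1. Observed Y1=1, Y2=0.
Test 1: faults giving observed Y1=1, Y2=0 are {U7 stuck-at-0, U7 inverted output}.
Test 2 (a=0, b=0, c=1, d=1): fault-free U0=1, U1=0, U2=0, U3=0, U4=0, U5=0, U6=0, U7=0 → Y1=0, Y2=0; observed Y1=0, Y2=1. Eliminates U7 stuck-at-0.
Only U7 inverted output is consistent with every test.

U7 inverted output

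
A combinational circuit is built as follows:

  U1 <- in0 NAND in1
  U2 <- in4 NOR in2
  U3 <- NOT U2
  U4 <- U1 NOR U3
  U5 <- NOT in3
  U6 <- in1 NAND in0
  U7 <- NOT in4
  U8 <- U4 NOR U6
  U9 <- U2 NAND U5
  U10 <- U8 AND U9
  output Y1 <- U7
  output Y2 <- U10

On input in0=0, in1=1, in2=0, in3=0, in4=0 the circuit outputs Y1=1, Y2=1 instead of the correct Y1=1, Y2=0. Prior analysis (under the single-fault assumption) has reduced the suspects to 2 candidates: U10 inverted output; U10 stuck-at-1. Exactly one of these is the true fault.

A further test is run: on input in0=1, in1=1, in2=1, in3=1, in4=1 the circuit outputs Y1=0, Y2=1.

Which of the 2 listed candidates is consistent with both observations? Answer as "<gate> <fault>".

U10 stuck-at-1

Evaluate each candidate on input in0=1, in1=1, in2=1, in3=1, in4=1:
  U10 inverted output: U1=0, U2=0, U3=1, U4=0, U5=0, U6=0, U7=0, U8=1, U9=1, U10=0 [inverted output] → Y1=0, Y2=0 — eliminated
  U10 stuck-at-1: U1=0, U2=0, U3=1, U4=0, U5=0, U6=0, U7=0, U8=1, U9=1, U10=1 [stuck-at-1] → Y1=0, Y2=1 — matches
Only U10 stuck-at-1 reproduces the observed Y1=0, Y2=1.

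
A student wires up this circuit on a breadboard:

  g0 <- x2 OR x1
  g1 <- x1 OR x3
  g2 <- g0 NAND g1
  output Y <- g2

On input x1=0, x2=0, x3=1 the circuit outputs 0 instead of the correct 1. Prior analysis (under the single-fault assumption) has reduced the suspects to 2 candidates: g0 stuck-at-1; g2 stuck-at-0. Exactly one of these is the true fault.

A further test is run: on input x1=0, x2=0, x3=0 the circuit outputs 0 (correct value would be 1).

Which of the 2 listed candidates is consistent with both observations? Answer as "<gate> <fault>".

g2 stuck-at-0

Evaluate each candidate on input x1=0, x2=0, x3=0:
  g0 stuck-at-1: g0=1 [stuck-at-1], g1=0, g2=1 → 1 — eliminated
  g2 stuck-at-0: g0=0, g1=0, g2=0 [stuck-at-0] → 0 — matches
Only g2 stuck-at-0 reproduces the observed 0.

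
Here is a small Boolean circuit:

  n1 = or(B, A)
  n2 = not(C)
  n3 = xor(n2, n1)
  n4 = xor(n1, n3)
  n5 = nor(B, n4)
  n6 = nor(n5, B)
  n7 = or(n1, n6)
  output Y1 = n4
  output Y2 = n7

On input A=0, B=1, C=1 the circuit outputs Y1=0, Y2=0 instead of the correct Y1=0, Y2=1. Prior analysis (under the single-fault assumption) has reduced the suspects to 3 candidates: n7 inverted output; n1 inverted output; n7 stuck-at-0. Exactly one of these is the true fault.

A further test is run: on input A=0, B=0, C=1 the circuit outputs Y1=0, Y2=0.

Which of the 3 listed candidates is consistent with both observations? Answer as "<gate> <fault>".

n7 stuck-at-0

Evaluate each candidate on input A=0, B=0, C=1:
  n7 inverted output: n1=0, n2=0, n3=0, n4=0, n5=1, n6=0, n7=1 [inverted output] → Y1=0, Y2=1 — eliminated
  n1 inverted output: n1=1 [inverted output], n2=0, n3=1, n4=0, n5=1, n6=0, n7=1 → Y1=0, Y2=1 — eliminated
  n7 stuck-at-0: n1=0, n2=0, n3=0, n4=0, n5=1, n6=0, n7=0 [stuck-at-0] → Y1=0, Y2=0 — matches
Only n7 stuck-at-0 reproduces the observed Y1=0, Y2=0.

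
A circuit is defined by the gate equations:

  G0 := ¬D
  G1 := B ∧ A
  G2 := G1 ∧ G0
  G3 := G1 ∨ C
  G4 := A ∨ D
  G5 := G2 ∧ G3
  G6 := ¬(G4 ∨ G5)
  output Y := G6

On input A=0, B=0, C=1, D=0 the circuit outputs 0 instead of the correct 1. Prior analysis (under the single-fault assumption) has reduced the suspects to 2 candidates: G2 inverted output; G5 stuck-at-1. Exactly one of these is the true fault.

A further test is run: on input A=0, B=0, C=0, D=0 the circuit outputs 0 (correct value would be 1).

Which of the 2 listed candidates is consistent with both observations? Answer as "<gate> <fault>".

Evaluate each candidate on input A=0, B=0, C=0, D=0:
  G2 inverted output: G0=1, G1=0, G2=1 [inverted output], G3=0, G4=0, G5=0, G6=1 → 1 — eliminated
  G5 stuck-at-1: G0=1, G1=0, G2=0, G3=0, G4=0, G5=1 [stuck-at-1], G6=0 → 0 — matches
Only G5 stuck-at-1 reproduces the observed 0.

G5 stuck-at-1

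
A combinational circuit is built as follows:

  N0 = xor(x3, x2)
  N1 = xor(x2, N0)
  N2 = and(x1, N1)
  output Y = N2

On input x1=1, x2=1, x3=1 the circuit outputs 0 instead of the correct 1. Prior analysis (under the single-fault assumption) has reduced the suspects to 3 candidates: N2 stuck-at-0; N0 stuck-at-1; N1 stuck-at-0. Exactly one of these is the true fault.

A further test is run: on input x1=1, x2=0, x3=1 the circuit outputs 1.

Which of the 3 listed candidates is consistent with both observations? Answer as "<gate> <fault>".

N0 stuck-at-1

Evaluate each candidate on input x1=1, x2=0, x3=1:
  N2 stuck-at-0: N0=1, N1=1, N2=0 [stuck-at-0] → 0 — eliminated
  N0 stuck-at-1: N0=1 [stuck-at-1], N1=1, N2=1 → 1 — matches
  N1 stuck-at-0: N0=1, N1=0 [stuck-at-0], N2=0 → 0 — eliminated
Only N0 stuck-at-1 reproduces the observed 1.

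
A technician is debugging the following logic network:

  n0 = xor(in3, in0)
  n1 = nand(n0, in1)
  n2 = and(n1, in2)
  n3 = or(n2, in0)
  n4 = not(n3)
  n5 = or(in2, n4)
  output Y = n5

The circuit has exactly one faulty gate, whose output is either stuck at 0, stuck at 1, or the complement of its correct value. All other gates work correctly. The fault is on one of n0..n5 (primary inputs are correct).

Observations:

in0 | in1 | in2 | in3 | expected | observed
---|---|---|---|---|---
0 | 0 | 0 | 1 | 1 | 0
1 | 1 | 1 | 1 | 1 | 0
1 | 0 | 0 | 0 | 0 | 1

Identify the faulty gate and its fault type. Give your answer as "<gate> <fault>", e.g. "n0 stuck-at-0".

Fault-free values for test 1 (in0=0, in1=0, in2=0, in3=1): n0=1, n1=1, n2=0, n3=0, n4=1, n5=1, giving Y=1. Observed 0.
Test 1: faults giving observed 0 are {n2 stuck-at-1, n2 inverted output, n3 stuck-at-1, n3 inverted output, n4 stuck-at-0, n4 inverted output, n5 stuck-at-0, n5 inverted output}.
Test 2 (in0=1, in1=1, in2=1, in3=1): fault-free n0=0, n1=1, n2=1, n3=1, n4=0, n5=1 → 1; observed 0. Eliminates n2 stuck-at-1, n2 inverted output, n3 stuck-at-1, n3 inverted output, n4 stuck-at-0, n4 inverted output.
Test 3 (in0=1, in1=0, in2=0, in3=0): fault-free n0=1, n1=1, n2=0, n3=1, n4=0, n5=0 → 0; observed 1. Eliminates n5 stuck-at-0.
Only n5 inverted output is consistent with every test.

n5 inverted output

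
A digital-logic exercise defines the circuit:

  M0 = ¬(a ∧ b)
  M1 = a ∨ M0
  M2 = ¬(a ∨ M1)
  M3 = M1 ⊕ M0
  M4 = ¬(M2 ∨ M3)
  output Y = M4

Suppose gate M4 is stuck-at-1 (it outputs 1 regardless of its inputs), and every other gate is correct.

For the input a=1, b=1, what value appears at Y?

1

Propagate with M4 forced: M0=0, M1=1, M2=0, M3=1, M4=1 [stuck-at-1].
So Y = 1. (Without the fault it would be 0.)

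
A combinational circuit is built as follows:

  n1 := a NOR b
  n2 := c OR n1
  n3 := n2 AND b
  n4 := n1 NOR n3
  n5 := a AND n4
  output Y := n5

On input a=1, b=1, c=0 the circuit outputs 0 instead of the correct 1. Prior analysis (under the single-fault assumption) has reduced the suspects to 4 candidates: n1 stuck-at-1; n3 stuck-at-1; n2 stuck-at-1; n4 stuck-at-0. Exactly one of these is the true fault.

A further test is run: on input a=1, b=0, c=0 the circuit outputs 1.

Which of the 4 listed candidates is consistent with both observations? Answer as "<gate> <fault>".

n2 stuck-at-1

Evaluate each candidate on input a=1, b=0, c=0:
  n1 stuck-at-1: n1=1 [stuck-at-1], n2=1, n3=0, n4=0, n5=0 → 0 — eliminated
  n3 stuck-at-1: n1=0, n2=0, n3=1 [stuck-at-1], n4=0, n5=0 → 0 — eliminated
  n2 stuck-at-1: n1=0, n2=1 [stuck-at-1], n3=0, n4=1, n5=1 → 1 — matches
  n4 stuck-at-0: n1=0, n2=0, n3=0, n4=0 [stuck-at-0], n5=0 → 0 — eliminated
Only n2 stuck-at-1 reproduces the observed 1.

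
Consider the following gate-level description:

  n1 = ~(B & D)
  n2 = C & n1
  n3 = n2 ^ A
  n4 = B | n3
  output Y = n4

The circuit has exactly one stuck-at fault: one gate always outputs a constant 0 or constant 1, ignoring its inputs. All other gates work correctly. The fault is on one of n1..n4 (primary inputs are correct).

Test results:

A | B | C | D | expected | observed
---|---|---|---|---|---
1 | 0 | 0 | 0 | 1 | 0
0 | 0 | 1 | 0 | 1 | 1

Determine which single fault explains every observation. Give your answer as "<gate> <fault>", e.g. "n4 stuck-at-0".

n2 stuck-at-1

Fault-free values for test 1 (A=1, B=0, C=0, D=0): n1=1, n2=0, n3=1, n4=1, giving Y=1. Observed 0.
Test 1: faults giving observed 0 are {n2 stuck-at-1, n3 stuck-at-0, n4 stuck-at-0}.
Test 2 (A=0, B=0, C=1, D=0): fault-free n1=1, n2=1, n3=1, n4=1 → 1; observed 1. Eliminates n3 stuck-at-0, n4 stuck-at-0.
Only n2 stuck-at-1 is consistent with every test.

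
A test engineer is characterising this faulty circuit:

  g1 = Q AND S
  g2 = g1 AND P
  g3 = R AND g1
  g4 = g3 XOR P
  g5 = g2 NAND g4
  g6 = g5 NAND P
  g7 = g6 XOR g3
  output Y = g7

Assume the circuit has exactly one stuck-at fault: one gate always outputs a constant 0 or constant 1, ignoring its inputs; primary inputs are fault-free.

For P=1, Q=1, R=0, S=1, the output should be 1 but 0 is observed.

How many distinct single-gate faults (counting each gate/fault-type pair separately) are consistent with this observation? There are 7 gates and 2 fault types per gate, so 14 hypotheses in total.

6

Fault-free: g1=1, g2=1, g3=0, g4=1, g5=0, g6=1, g7=1 → 1. Observed 0.
  g1 stuck-at-0: output 0 ✓
  g1 stuck-at-1: output 1 ✗
  g2 stuck-at-0: output 0 ✓
  g2 stuck-at-1: output 1 ✗
  g3 stuck-at-0: output 1 ✗
  g3 stuck-at-1: output 1 ✗
  g4 stuck-at-0: output 0 ✓
  g4 stuck-at-1: output 1 ✗
  g5 stuck-at-0: output 1 ✗
  g5 stuck-at-1: output 0 ✓
  g6 stuck-at-0: output 0 ✓
  g6 stuck-at-1: output 1 ✗
  g7 stuck-at-0: output 0 ✓
  g7 stuck-at-1: output 1 ✗
Consistent faults: {g1 stuck-at-0, g2 stuck-at-0, g4 stuck-at-0, g5 stuck-at-1, g6 stuck-at-0, g7 stuck-at-0} — 6 in all.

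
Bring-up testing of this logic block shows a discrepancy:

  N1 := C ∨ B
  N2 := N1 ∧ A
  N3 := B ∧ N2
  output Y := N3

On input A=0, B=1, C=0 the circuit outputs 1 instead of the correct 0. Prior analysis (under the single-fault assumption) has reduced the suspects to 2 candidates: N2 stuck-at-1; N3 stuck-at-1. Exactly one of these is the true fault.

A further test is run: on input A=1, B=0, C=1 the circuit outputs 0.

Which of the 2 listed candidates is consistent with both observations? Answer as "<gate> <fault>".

Evaluate each candidate on input A=1, B=0, C=1:
  N2 stuck-at-1: N1=1, N2=1 [stuck-at-1], N3=0 → 0 — matches
  N3 stuck-at-1: N1=1, N2=1, N3=1 [stuck-at-1] → 1 — eliminated
Only N2 stuck-at-1 reproduces the observed 0.

N2 stuck-at-1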